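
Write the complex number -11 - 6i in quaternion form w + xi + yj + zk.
-11 - 6i + 0j + 0k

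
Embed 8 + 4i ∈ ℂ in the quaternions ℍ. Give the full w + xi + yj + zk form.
8 + 4i + 0j + 0k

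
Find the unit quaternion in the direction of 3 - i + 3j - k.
0.6708 - 0.2236i + 0.6708j - 0.2236k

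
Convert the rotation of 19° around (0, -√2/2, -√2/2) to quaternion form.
0.9863 - 0.1167j - 0.1167k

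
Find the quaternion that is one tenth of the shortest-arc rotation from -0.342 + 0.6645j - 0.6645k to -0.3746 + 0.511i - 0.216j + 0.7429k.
-0.2742 - 0.0614i + 0.6462j - 0.7096k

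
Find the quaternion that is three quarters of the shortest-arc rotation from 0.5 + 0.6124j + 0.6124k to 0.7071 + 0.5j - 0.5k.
0.7546 + 0.616j - 0.2261k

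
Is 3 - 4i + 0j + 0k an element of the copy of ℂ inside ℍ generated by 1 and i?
Yes. The quaternion 3 - 4i has j- and k-coefficients y = z = 0, so it lies in the complex subalgebra spanned by 1 and i.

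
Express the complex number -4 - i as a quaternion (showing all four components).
-4 - i + 0j + 0k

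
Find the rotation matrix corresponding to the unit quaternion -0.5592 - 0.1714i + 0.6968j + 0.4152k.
[[-0.3158, 0.2255, -0.9216], [-0.7032, 0.5965, 0.3869], [0.637, 0.7703, -0.0298]]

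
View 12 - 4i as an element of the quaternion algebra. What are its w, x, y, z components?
12 - 4i + 0j + 0k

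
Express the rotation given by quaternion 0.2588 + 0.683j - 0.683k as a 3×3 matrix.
[[-0.866, 0.3535, 0.3535], [-0.3535, 0.067, -0.933], [-0.3535, -0.933, 0.067]]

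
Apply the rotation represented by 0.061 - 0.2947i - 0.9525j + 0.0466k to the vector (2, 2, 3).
(-0.957, 2.62, -3.037)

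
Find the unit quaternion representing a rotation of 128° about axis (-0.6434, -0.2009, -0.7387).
0.4384 - 0.5783i - 0.1806j - 0.6639k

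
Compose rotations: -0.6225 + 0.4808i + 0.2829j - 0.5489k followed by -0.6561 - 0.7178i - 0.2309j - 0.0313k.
0.8017 + 0.267i - 0.4509j + 0.2876k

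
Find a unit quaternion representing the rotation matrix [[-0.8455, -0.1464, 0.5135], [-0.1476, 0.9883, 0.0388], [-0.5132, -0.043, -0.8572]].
0.2672 - 0.0765i + 0.9606j - 0.0011k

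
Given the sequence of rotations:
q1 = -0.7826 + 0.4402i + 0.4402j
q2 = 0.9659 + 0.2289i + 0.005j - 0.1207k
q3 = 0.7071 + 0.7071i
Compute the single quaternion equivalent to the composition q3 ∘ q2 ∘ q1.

q2 · q1 = -0.8589 + 0.2992i + 0.3681j + 0.193k
q3 · q2 · q1 = -0.8189 - 0.3958i + 0.1238j + 0.3968k
-0.8189 - 0.3958i + 0.1238j + 0.3968k


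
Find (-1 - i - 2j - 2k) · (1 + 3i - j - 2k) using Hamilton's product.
-4 - 2i - 9j + 7k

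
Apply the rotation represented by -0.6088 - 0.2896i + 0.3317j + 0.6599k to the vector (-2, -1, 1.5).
(-1.609, 2.158, 0.085)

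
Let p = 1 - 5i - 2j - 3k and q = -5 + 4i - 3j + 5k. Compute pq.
24 + 10i + 20j + 43k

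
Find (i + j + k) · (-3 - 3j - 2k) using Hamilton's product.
5 - 2i - j - 6k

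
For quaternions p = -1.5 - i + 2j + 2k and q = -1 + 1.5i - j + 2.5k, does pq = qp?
No: pq = 5.75i + 5j - 7.75k ≠ -8.25i - 6j - 3.75k = qp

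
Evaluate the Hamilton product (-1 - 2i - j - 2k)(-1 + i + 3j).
6 + 7i - 4j - 3k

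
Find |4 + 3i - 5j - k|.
√51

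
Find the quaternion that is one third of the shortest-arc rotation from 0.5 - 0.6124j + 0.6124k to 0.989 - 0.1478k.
0.7865 - 0.466j + 0.4053k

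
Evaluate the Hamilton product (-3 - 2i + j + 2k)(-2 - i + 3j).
1 + i - 13j - 9k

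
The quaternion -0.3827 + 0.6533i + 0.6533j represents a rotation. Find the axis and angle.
axis = (√2/2, √2/2, 0), θ = 5π/4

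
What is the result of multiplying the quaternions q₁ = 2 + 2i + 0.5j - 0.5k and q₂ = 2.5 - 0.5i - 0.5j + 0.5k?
6.5 + 4i - 0.5j - k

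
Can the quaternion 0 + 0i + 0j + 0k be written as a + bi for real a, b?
Yes. The quaternion 0 has j- and k-coefficients y = z = 0, so it lies in the complex subalgebra spanned by 1 and i.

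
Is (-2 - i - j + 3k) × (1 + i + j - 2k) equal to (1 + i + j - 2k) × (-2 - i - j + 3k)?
No: pq = 6 - 4i - 2j + 7k ≠ 6 - 2i - 4j + 7k = qp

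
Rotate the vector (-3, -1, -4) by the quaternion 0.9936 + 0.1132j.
(-3.823, -1, -3.223)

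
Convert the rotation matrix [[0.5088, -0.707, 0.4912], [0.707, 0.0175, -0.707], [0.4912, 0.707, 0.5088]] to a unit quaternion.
0.7133 + 0.4956i + 0.4956k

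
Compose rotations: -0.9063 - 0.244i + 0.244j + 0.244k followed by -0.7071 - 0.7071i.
0.4683 + 0.8134i - 0.3451k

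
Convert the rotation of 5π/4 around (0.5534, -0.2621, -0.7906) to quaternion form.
-0.3827 + 0.5113i - 0.2421j - 0.7304k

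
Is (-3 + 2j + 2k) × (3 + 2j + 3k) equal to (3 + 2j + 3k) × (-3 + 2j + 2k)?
No: pq = -19 + 2i - 3k ≠ -19 - 2i - 3k = qp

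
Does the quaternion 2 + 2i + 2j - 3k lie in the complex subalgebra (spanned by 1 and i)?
No. The quaternion 2 + 2i + 2j - 3k has j-coefficient y = 2 and k-coefficient z = -3, not both zero, so it does not lie in the complex subalgebra spanned by 1 and i.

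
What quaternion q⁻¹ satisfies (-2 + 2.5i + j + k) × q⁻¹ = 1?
-0.1633 - 0.2041i - 0.0816j - 0.0816k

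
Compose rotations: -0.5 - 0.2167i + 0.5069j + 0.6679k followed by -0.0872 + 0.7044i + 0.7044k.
-0.2742 - 0.6904i - 0.6673j - 0.0534k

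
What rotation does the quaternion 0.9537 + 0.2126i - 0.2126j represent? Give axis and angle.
axis = (√2/2, -√2/2, 0), θ = 35°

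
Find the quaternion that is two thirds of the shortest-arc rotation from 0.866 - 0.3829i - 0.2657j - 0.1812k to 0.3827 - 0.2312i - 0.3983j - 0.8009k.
0.5938 - 0.3067i - 0.3824j - 0.638k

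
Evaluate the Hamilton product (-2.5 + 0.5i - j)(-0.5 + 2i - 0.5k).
0.25 - 4.75i + 0.75j + 3.25k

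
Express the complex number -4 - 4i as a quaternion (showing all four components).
-4 - 4i + 0j + 0k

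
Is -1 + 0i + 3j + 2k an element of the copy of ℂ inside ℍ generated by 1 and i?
No. The quaternion -1 + 3j + 2k has j-coefficient y = 3 and k-coefficient z = 2, not both zero, so it does not lie in the complex subalgebra spanned by 1 and i.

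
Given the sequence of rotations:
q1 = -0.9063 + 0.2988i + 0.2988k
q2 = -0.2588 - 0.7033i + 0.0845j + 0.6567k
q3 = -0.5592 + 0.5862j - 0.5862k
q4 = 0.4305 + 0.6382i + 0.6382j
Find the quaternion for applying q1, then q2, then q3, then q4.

q2 · q1 = 0.2485 + 0.5853i + 0.3298j - 0.6977k
q3 · q2 · q1 = -0.7413 - 0.543i - 0.3819j - 0.0986k
q4 · q3 · q2 · q1 = 0.2711 - 0.7698i - 0.5746j + 0.0604k
0.2711 - 0.7698i - 0.5746j + 0.0604k


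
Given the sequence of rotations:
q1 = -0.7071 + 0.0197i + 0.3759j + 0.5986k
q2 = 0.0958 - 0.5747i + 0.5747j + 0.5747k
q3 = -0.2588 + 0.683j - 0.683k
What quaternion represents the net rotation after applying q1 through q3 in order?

q2 · q1 = -0.6165 + 0.5362i - 0.015j - 0.5764k
q3 · q2 · q1 = -0.2239 - 0.5427i - 0.7834j + 0.204k
-0.2239 - 0.5427i - 0.7834j + 0.204k


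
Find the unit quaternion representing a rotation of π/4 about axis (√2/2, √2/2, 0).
0.9239 + 0.2706i + 0.2706j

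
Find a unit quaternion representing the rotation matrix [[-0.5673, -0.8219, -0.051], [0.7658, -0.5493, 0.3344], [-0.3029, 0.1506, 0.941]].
0.454 - 0.1012i + 0.1387j + 0.8743k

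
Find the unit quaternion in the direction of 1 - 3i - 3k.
0.2294 - 0.6882i - 0.6882k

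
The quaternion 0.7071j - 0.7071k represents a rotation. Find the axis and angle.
axis = (0, √2/2, -√2/2), θ = π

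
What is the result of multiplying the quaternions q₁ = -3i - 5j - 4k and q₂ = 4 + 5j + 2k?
33 - 2i - 14j - 31k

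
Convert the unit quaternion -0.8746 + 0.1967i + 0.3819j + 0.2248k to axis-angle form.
axis = (0.4057, 0.7877, 0.4637), θ = 302°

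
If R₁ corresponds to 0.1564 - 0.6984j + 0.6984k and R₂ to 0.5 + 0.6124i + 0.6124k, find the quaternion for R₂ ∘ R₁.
-0.3495 + 0.5235i - 0.7769j + 0.0173k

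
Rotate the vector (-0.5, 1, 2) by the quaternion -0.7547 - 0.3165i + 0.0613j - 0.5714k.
(-0.533, -1.361, 1.765)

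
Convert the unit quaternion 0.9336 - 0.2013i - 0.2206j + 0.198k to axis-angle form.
axis = (-0.5618, -0.6157, 0.5526), θ = 42°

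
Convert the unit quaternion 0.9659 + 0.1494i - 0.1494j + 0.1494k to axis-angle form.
axis = (√3/3, -√3/3, √3/3), θ = π/6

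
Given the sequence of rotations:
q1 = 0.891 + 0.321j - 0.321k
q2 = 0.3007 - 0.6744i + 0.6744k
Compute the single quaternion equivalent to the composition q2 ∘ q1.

q2 · q1 = 0.4844 - 0.8174i - 0.12j + 0.2879k
0.4844 - 0.8174i - 0.12j + 0.2879k


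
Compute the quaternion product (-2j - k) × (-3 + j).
2 + i + 6j + 3k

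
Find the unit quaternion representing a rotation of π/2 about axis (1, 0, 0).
0.7071 + 0.7071i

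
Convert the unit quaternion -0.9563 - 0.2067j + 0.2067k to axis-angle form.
axis = (0, -√2/2, √2/2), θ = 326°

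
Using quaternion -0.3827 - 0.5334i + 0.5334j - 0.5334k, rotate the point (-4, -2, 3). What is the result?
(2.989, -2.013, -4.002)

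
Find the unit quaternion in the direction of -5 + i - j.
-0.9623 + 0.1925i - 0.1925j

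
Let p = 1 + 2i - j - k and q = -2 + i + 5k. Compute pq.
1 - 8i - 9j + 8k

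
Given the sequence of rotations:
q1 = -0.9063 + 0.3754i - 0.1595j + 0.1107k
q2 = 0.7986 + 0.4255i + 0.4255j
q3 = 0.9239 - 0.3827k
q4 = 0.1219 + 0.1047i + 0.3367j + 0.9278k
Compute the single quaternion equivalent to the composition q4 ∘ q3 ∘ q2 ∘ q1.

q2 · q1 = -0.8156 - 0.0387i - 0.5601j - 0.1392k
q3 · q2 · q1 = -0.8068 - 0.2501i - 0.5027j + 0.1835k
q4 · q3 · q2 · q1 = -0.0732 + 0.4132i - 0.5842j - 0.6946k
-0.0732 + 0.4132i - 0.5842j - 0.6946k


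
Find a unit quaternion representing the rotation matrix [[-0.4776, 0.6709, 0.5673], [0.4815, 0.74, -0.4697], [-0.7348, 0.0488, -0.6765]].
0.3827 + 0.3387i + 0.8506j - 0.1237k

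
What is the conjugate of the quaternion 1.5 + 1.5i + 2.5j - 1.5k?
1.5 - 1.5i - 2.5j + 1.5k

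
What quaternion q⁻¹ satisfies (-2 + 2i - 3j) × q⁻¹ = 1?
-0.1176 - 0.1176i + 0.1765j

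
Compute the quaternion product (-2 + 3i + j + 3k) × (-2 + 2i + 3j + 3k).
-14 - 16i - 11j - 5k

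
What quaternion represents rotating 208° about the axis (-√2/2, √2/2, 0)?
-0.2419 - 0.6861i + 0.6861j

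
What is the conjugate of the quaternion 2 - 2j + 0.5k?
2 + 2j - 0.5k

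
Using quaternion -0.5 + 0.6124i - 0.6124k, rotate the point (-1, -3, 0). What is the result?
(1.587, 0.888, 2.587)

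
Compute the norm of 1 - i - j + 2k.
√7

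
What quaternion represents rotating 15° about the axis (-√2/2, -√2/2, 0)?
0.9914 - 0.0923i - 0.0923j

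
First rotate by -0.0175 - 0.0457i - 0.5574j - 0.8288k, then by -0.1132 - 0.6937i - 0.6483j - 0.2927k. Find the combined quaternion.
-0.6337 + 0.3915i - 0.4871j + 0.456k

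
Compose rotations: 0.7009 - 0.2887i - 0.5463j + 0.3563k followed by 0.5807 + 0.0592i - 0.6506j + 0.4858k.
-0.1044 - 0.0926i - 0.9346j + 0.3272k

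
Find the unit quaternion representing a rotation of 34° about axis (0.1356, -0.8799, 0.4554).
0.9563 + 0.0396i - 0.2573j + 0.1331k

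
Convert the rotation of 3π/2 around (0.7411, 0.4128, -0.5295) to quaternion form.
-0.7071 + 0.524i + 0.2919j - 0.3744k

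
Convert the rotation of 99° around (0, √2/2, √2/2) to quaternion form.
0.6494 + 0.5377j + 0.5377k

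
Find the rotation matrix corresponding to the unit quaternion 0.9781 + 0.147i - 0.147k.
[[0.9568, 0.2876, -0.0432], [-0.2876, 0.9136, -0.2876], [-0.0432, 0.2876, 0.9568]]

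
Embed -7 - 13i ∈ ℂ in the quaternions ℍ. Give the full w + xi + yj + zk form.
-7 - 13i + 0j + 0k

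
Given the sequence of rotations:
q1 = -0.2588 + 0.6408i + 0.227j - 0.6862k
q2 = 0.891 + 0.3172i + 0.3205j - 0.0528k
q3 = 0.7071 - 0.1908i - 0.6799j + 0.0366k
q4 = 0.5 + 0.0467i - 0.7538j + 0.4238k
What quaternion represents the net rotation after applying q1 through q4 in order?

q2 · q1 = -0.5428 + 0.2809i + 0.3031j - 0.7311k
q3 · q2 · q1 = -0.0974 + 0.7882i + 0.4542j - 0.4037k
q4 · q3 · q2 · q1 = 0.428 + 0.5014i + 0.6534j + 0.3722k
0.428 + 0.5014i + 0.6534j + 0.3722k


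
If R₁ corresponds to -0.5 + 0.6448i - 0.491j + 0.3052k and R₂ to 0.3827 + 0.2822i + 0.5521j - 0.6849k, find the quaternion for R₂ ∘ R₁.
0.1068 - 0.0621i - 0.9917j - 0.0353k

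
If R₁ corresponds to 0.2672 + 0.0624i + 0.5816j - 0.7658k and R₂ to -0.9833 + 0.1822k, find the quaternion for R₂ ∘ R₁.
-0.1232 - 0.1673i - 0.5605j + 0.8017k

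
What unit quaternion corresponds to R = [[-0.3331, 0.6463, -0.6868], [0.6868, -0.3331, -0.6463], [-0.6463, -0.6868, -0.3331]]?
0.0175 - 0.5773i - 0.5773j + 0.5773k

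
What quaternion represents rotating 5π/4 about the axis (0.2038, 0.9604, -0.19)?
-0.3827 + 0.1883i + 0.8873j - 0.1755k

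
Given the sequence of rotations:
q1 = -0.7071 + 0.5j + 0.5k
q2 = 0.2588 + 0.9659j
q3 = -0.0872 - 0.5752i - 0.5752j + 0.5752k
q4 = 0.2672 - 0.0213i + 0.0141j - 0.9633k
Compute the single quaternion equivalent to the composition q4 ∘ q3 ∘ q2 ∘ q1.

q2 · q1 = -0.6659 + 0.4829i - 0.5536j + 0.1294k
q3 · q2 · q1 = -0.057 + 0.5849i + 0.7835j + 0.2019k
q4 · q3 · q2 · q1 = 0.1807 + 0.9151i - 0.3506j + 0.0839k
0.1807 + 0.9151i - 0.3506j + 0.0839k


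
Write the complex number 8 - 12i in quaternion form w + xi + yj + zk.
8 - 12i + 0j + 0k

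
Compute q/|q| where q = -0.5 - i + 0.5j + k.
-0.3162 - 0.6325i + 0.3162j + 0.6325k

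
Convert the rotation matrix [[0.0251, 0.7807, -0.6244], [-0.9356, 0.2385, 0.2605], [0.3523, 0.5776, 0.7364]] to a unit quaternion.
0.7071 + 0.1121i - 0.3453j - 0.6068k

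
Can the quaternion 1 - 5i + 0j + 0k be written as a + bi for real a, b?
Yes. The quaternion 1 - 5i has j- and k-coefficients y = z = 0, so it lies in the complex subalgebra spanned by 1 and i.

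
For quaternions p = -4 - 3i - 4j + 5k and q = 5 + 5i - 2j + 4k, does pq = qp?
No: pq = -33 - 41i + 25j + 35k ≠ -33 - 29i - 49j - 17k = qp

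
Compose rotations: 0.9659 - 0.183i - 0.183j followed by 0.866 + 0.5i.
0.928 + 0.3245i - 0.1585j - 0.0915k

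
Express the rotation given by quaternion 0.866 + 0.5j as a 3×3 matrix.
[[0.5, 0, 0.866], [0, 1, 0], [-0.866, 0, 0.5]]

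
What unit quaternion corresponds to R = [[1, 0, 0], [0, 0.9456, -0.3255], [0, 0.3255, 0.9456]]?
0.9863 + 0.165i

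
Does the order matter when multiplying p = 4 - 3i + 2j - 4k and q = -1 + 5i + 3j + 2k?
Yes: pq = 13 + 39i - 4j - 7k ≠ 13 + 7i + 24j + 31k = qp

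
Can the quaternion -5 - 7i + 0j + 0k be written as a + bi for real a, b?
Yes. The quaternion -5 - 7i has j- and k-coefficients y = z = 0, so it lies in the complex subalgebra spanned by 1 and i.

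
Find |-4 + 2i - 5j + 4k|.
√61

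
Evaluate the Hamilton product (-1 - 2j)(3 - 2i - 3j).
-9 + 2i - 3j - 4k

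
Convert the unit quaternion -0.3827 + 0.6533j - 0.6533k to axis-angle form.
axis = (0, √2/2, -√2/2), θ = 5π/4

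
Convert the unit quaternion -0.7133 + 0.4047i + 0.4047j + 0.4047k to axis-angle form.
axis = (√3/3, √3/3, √3/3), θ = 271°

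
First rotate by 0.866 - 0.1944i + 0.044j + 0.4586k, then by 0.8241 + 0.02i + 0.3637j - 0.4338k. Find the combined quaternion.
0.9005 + 0.043i + 0.4264j + 0.0738k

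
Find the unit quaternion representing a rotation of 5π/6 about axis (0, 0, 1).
0.2588 + 0.9659k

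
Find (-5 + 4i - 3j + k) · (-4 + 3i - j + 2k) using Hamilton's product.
3 - 36i + 12j - 9k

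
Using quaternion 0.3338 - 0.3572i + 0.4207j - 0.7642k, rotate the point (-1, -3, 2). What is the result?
(1.547, 1.271, 3.161)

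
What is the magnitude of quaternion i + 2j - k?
√6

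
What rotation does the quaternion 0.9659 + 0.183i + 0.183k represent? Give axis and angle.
axis = (√2/2, 0, √2/2), θ = π/6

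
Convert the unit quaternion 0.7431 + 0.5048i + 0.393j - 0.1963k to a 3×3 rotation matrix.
[[0.614, 0.6885, 0.3859], [0.105, 0.4133, -0.9045], [-0.7823, 0.5959, 0.1815]]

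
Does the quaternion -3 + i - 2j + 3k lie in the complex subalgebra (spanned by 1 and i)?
No. The quaternion -3 + i - 2j + 3k has j-coefficient y = -2 and k-coefficient z = 3, not both zero, so it does not lie in the complex subalgebra spanned by 1 and i.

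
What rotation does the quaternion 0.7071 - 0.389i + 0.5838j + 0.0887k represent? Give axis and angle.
axis = (-0.5501, 0.8256, 0.1254), θ = π/2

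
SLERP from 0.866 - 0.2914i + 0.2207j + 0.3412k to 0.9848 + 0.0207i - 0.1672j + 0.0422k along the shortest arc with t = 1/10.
0.8932 - 0.2632i + 0.1832j + 0.3152k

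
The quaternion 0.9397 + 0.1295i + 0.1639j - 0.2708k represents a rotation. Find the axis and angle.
axis = (0.3787, 0.4792, -0.7918), θ = 40°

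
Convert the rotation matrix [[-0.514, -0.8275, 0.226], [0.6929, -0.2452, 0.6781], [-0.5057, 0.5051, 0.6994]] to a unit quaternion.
0.4848 - 0.0892i + 0.3773j + 0.784k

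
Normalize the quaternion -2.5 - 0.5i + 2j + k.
-0.7372 - 0.1474i + 0.5898j + 0.2949k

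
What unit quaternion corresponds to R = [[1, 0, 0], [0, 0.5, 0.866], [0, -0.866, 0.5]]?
0.866 - 0.5i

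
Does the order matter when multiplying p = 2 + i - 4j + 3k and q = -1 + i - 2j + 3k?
Yes: pq = -20 - 5i + 5k ≠ -20 + 7i + k = qp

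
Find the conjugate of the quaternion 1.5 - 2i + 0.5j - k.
1.5 + 2i - 0.5j + k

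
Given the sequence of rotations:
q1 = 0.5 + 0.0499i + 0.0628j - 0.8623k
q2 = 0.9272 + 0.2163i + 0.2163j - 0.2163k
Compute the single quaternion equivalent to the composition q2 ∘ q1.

q2 · q1 = 0.2527 - 0.0185i + 0.3421j - 0.9049k
0.2527 - 0.0185i + 0.3421j - 0.9049k


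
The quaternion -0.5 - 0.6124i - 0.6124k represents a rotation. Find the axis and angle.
axis = (-√2/2, 0, -√2/2), θ = 4π/3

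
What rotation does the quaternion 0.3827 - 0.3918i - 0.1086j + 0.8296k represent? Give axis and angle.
axis = (-0.4241, -0.1175, 0.898), θ = 3π/4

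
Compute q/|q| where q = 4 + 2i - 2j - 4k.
0.6325 + 0.3162i - 0.3162j - 0.6325k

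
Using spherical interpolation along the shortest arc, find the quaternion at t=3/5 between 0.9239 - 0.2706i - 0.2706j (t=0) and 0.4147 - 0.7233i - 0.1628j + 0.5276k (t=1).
0.6874 - 0.5962i - 0.2285j + 0.3462k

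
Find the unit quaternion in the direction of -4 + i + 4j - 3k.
-0.6172 + 0.1543i + 0.6172j - 0.4629k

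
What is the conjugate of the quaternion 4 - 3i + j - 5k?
4 + 3i - j + 5k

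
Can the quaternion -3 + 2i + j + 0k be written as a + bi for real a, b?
No. The quaternion -3 + 2i + j has j-coefficient y = 1 and k-coefficient z = 0, not both zero, so it does not lie in the complex subalgebra spanned by 1 and i.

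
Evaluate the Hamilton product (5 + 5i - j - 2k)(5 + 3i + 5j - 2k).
11 + 52i + 24j + 8k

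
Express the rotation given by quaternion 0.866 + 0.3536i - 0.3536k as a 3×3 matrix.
[[0.7499, 0.6124, -0.2501], [-0.6124, 0.4999, -0.6124], [-0.2501, 0.6124, 0.7499]]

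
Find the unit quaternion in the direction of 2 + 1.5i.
0.8 + 0.6i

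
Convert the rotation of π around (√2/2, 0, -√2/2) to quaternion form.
0.7071i - 0.7071k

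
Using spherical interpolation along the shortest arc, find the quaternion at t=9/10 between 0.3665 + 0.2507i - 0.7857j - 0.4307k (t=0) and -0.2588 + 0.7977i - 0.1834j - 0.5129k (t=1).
-0.1976 + 0.7778i - 0.2679j - 0.5331k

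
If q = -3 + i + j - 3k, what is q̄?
-3 - i - j + 3k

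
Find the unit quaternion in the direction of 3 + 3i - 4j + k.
0.5071 + 0.5071i - 0.6761j + 0.169k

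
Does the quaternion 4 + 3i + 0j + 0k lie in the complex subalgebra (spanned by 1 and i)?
Yes. The quaternion 4 + 3i has j- and k-coefficients y = z = 0, so it lies in the complex subalgebra spanned by 1 and i.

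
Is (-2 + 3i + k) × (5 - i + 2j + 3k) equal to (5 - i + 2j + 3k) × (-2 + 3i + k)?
No: pq = -10 + 15i - 14j + 5k ≠ -10 + 19i + 6j - 7k = qp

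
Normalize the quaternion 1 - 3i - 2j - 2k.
0.2357 - 0.7071i - 0.4714j - 0.4714k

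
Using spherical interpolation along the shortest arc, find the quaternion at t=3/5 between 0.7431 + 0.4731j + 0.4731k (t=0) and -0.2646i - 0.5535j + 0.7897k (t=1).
0.412 - 0.2044i - 0.1653j + 0.8724k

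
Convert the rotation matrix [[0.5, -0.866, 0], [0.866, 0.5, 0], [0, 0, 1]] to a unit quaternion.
0.866 + 0.5k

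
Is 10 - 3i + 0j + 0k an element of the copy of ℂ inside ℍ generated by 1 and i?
Yes. The quaternion 10 - 3i has j- and k-coefficients y = z = 0, so it lies in the complex subalgebra spanned by 1 and i.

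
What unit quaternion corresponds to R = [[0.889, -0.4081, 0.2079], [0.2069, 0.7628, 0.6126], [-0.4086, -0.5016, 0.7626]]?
0.9239 - 0.3015i + 0.1668j + 0.1664k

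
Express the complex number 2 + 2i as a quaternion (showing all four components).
2 + 2i + 0j + 0k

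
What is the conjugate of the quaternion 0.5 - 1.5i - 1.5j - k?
0.5 + 1.5i + 1.5j + k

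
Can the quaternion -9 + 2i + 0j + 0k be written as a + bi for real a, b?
Yes. The quaternion -9 + 2i has j- and k-coefficients y = z = 0, so it lies in the complex subalgebra spanned by 1 and i.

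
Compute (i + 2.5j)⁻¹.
-0.1379i - 0.3448j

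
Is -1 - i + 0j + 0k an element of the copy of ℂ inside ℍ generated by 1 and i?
Yes. The quaternion -1 - i has j- and k-coefficients y = z = 0, so it lies in the complex subalgebra spanned by 1 and i.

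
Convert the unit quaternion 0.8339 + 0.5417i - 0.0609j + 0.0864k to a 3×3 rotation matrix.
[[0.9777, -0.2101, -0.008], [0.0781, 0.3982, -0.914], [0.1952, 0.8929, 0.4057]]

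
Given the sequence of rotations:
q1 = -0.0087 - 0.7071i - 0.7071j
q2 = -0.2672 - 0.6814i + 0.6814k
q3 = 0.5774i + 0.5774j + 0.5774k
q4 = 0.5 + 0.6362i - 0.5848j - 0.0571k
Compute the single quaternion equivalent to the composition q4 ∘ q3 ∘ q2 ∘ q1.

q2 · q1 = -0.4795 + 0.6767i - 0.2929j + 0.4759k
q3 · q2 · q1 = -0.4964 + 0.167i - 0.1609j - 0.8367k
q4 · q3 · q2 · q1 = -0.4963 + 0.2478i + 0.7326j - 0.3947k
-0.4963 + 0.2478i + 0.7326j - 0.3947k


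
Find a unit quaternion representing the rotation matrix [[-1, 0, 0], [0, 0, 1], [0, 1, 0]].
0.7071j + 0.7071k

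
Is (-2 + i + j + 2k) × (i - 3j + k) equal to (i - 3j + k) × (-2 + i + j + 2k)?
No: pq = 5i + 7j - 6k ≠ -9i + 5j + 2k = qp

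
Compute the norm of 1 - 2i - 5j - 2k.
√34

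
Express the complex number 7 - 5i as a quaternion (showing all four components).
7 - 5i + 0j + 0k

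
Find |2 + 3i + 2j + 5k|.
√42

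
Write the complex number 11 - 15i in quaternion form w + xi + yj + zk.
11 - 15i + 0j + 0k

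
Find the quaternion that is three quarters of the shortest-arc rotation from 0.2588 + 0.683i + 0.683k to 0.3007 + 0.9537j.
0.3661 + 0.2498i + 0.8609j + 0.2498k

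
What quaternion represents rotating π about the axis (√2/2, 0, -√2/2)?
0.7071i - 0.7071k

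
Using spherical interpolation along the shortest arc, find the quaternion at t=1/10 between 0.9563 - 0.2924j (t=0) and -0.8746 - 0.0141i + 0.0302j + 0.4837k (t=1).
0.9618 + 0.0015i - 0.2691j - 0.051k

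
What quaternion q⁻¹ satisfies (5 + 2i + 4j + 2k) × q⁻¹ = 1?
0.102 - 0.0408i - 0.0816j - 0.0408k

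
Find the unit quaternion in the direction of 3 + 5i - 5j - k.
0.3873 + 0.6455i - 0.6455j - 0.1291k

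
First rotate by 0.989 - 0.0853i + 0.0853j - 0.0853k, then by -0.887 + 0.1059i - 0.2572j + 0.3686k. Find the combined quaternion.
-0.8148 + 0.1709i - 0.3524j + 0.4273k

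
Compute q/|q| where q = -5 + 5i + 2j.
-0.6804 + 0.6804i + 0.2722j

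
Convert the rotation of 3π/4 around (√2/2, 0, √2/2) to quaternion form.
0.3827 + 0.6533i + 0.6533k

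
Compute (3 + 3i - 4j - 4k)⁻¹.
0.06 - 0.06i + 0.08j + 0.08k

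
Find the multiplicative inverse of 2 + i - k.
0.3333 - 0.1667i + 0.1667k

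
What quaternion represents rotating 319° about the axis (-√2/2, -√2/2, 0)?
-0.9367 - 0.2476i - 0.2476j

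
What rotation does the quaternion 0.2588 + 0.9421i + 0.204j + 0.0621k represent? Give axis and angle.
axis = (0.9753, 0.2112, 0.0643), θ = 5π/6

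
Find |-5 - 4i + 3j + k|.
√51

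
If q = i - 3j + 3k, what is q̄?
-i + 3j - 3k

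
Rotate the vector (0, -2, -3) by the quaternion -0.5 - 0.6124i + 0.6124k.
(1.025, 2.837, -1.975)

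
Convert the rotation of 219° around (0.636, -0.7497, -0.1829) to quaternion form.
-0.3338 + 0.5995i - 0.7067j - 0.1724k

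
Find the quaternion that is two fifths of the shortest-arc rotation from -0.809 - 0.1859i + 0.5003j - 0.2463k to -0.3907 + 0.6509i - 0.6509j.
-0.4058 - 0.5001i + 0.7413j - 0.1889k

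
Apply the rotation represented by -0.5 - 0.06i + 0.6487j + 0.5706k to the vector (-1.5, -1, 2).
(-1.188, 1.992, -1.368)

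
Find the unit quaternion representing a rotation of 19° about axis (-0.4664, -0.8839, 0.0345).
0.9863 - 0.077i - 0.1459j + 0.0057k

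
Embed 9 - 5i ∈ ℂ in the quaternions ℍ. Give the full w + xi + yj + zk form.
9 - 5i + 0j + 0k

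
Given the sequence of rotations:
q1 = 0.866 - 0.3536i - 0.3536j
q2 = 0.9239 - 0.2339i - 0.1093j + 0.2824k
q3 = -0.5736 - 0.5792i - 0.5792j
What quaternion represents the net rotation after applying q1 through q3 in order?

q2 · q1 = 0.6787 - 0.4294i - 0.5212j + 0.2886k
q3 · q2 · q1 = -0.9399 - 0.314i + 0.073j - 0.1124k
-0.9399 - 0.314i + 0.073j - 0.1124k


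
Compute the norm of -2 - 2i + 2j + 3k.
√21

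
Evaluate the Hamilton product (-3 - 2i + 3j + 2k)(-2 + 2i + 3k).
4 + 7i + 4j - 19k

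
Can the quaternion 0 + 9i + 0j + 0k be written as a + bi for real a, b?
Yes. The quaternion 9i has j- and k-coefficients y = z = 0, so it lies in the complex subalgebra spanned by 1 and i.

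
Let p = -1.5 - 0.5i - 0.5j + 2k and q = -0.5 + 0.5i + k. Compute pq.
-1 - i + 1.75j - 2.25k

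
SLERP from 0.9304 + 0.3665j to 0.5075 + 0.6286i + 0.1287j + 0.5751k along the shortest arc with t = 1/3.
0.8862 + 0.2464i + 0.3212j + 0.2254k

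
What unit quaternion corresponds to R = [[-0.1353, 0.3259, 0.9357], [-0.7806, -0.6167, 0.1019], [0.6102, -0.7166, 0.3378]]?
-0.3827 + 0.5347i - 0.2126j + 0.7228k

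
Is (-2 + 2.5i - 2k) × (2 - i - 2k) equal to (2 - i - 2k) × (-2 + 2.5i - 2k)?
No: pq = -5.5 + 7i + 7j ≠ -5.5 + 7i - 7j = qp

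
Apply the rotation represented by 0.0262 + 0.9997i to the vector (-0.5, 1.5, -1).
(-0.5, -1.446, 1.077)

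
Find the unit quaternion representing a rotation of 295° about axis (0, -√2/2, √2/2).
-0.8434 - 0.3799j + 0.3799k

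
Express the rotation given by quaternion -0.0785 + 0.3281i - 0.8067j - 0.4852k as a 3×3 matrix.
[[-0.7724, -0.6055, -0.1917], [-0.4532, 0.3139, 0.8343], [-0.445, 0.7313, -0.5168]]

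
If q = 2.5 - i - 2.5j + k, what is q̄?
2.5 + i + 2.5j - k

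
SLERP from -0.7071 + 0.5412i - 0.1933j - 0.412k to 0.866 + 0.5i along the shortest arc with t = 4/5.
-0.9461 - 0.3018i - 0.0498j - 0.1061k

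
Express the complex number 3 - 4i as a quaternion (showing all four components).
3 - 4i + 0j + 0k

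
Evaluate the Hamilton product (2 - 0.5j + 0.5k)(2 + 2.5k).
2.75 - 1.25i - j + 6k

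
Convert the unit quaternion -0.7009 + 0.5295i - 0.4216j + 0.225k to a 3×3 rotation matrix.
[[0.5433, -0.1311, 0.8293], [-0.7619, 0.338, 0.5525], [-0.3527, -0.932, 0.0838]]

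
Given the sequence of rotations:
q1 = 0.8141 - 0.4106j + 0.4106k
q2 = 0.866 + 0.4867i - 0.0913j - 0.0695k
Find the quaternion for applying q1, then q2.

q2 · q1 = 0.6961 + 0.3302i - 0.6297j + 0.0992k
0.6961 + 0.3302i - 0.6297j + 0.0992k


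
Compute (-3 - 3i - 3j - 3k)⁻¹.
-0.0833 + 0.0833i + 0.0833j + 0.0833k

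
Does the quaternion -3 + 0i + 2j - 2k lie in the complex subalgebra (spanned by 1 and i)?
No. The quaternion -3 + 2j - 2k has j-coefficient y = 2 and k-coefficient z = -2, not both zero, so it does not lie in the complex subalgebra spanned by 1 and i.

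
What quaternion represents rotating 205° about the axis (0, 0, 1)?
-0.2164 + 0.9763k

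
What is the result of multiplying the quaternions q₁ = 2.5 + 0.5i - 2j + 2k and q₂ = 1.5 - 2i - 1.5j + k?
-0.25 - 3.25i - 11.25j + 0.75k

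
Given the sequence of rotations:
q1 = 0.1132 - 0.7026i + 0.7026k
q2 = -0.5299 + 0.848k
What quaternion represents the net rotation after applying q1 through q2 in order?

q2 · q1 = -0.6558 + 0.3723i - 0.5958j - 0.2763k
-0.6558 + 0.3723i - 0.5958j - 0.2763k


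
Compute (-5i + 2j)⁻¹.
0.1724i - 0.069j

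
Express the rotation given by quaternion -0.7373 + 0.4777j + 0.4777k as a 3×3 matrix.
[[0.0872, 0.7044, -0.7044], [-0.7044, 0.5436, 0.4564], [0.7044, 0.4564, 0.5436]]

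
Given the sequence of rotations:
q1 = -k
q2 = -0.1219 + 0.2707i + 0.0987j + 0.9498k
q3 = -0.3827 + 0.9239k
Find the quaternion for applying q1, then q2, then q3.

q2 · q1 = 0.9498 - 0.0987i + 0.2707j + 0.1219k
q3 · q2 · q1 = -0.4761 - 0.2123i - 0.1948j + 0.8309k
-0.4761 - 0.2123i - 0.1948j + 0.8309k


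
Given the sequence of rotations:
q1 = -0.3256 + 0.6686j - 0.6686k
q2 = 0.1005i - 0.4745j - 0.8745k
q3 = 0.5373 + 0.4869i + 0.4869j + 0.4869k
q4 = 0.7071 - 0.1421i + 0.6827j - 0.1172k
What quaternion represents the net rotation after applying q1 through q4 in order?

q2 · q1 = -0.2674 + 0.8692i + 0.2217j + 0.3519k
q3 · q2 · q1 = -0.8462 + 0.4002i + 0.2408j - 0.2564k
q4 · q3 · q2 · q1 = -0.7359 + 0.2564i - 0.4908j - 0.3896k
-0.7359 + 0.2564i - 0.4908j - 0.3896k


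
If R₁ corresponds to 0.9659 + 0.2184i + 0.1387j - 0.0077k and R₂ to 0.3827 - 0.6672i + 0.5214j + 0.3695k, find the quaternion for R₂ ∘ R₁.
0.4459 - 0.6161i + 0.6323j + 0.1475k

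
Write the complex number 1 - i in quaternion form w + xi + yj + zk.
1 - i + 0j + 0k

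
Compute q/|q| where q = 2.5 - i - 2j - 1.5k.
0.6804 - 0.2722i - 0.5443j - 0.4082k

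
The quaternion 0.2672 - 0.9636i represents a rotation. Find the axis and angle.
axis = (-1, 0, 0), θ = 149°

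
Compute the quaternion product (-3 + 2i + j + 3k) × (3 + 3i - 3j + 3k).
-21 + 9i + 15j - 9k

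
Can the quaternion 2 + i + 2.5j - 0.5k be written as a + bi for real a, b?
No. The quaternion 2 + i + 2.5j - 0.5k has j-coefficient y = 2.5 and k-coefficient z = -0.5, not both zero, so it does not lie in the complex subalgebra spanned by 1 and i.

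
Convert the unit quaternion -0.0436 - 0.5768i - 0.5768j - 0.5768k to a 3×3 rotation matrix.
[[-0.3308, 0.6151, 0.7157], [0.7157, -0.3308, 0.6151], [0.6151, 0.7157, -0.3308]]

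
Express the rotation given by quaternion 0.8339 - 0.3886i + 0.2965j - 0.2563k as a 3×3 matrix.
[[0.6928, 0.197, 0.6937], [-0.6579, 0.5666, 0.4961], [-0.2953, -0.8001, 0.5222]]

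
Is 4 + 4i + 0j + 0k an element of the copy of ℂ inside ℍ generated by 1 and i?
Yes. The quaternion 4 + 4i has j- and k-coefficients y = z = 0, so it lies in the complex subalgebra spanned by 1 and i.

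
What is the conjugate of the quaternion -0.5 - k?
-0.5 + k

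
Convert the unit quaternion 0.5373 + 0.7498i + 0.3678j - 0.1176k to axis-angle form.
axis = (0.889, 0.4361, -0.1394), θ = 115°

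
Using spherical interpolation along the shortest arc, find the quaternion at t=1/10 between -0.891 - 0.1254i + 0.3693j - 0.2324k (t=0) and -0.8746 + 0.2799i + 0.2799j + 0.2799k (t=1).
-0.9081 - 0.0843i + 0.3675j - 0.1821k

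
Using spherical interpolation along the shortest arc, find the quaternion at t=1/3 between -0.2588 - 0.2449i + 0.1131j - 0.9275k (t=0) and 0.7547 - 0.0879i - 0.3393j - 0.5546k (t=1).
0.1211 - 0.2294i - 0.057j - 0.9641k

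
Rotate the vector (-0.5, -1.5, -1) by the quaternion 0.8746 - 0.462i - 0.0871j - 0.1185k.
(-0.867, -1.583, 0.492)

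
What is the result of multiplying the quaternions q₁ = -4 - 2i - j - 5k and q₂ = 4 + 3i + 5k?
15 - 25i - 9j - 37k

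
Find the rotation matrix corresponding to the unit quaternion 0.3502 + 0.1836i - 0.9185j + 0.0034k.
[[-0.6873, -0.3397, -0.6421], [-0.3349, 0.9326, -0.1348], [0.6446, 0.1223, -0.7547]]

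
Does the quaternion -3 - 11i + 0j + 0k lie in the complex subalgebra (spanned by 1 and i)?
Yes. The quaternion -3 - 11i has j- and k-coefficients y = z = 0, so it lies in the complex subalgebra spanned by 1 and i.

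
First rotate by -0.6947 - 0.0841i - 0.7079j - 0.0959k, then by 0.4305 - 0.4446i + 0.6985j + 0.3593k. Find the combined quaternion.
0.1925 + 0.46i - 0.8629j + 0.0826k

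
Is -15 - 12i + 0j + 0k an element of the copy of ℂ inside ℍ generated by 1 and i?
Yes. The quaternion -15 - 12i has j- and k-coefficients y = z = 0, so it lies in the complex subalgebra spanned by 1 and i.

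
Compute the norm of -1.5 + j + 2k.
2.693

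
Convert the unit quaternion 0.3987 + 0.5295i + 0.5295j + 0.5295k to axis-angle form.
axis = (√3/3, √3/3, √3/3), θ = 133°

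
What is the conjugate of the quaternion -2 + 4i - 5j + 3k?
-2 - 4i + 5j - 3k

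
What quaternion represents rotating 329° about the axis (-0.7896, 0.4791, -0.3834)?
-0.9636 - 0.211i + 0.128j - 0.1025k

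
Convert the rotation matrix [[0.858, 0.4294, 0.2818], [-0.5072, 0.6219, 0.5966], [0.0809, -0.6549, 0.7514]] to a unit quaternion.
0.8988 - 0.3481i + 0.0559j - 0.2605k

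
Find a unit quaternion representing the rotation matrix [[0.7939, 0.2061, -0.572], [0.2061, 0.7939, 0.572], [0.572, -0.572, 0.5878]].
0.891 - 0.321i - 0.321j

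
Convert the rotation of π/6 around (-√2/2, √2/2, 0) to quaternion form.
0.9659 - 0.183i + 0.183j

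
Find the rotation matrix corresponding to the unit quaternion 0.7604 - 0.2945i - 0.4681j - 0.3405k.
[[0.3299, 0.7935, -0.5113], [-0.2421, 0.5947, 0.7667], [0.9124, -0.1291, 0.3883]]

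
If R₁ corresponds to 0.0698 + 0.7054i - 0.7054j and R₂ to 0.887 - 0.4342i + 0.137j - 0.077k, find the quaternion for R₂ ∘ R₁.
0.4648 + 0.5411i - 0.6704j + 0.2043k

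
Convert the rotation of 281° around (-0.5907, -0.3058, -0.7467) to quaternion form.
-0.7716 - 0.3757i - 0.1945j - 0.475k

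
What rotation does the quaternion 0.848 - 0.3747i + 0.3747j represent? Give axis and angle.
axis = (-√2/2, √2/2, 0), θ = 64°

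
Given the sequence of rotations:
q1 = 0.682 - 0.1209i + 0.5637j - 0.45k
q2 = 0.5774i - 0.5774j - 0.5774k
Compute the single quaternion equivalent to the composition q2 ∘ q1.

q2 · q1 = 0.1355 + 0.9791i - 0.0641j - 0.1381k
0.1355 + 0.9791i - 0.0641j - 0.1381k


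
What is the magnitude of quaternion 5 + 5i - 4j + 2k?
√70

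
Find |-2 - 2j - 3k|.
√17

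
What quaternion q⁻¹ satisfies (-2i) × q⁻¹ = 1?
0.5i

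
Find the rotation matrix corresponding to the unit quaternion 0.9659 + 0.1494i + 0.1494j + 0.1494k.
[[0.9107, -0.244, 0.3333], [0.3333, 0.9107, -0.244], [-0.244, 0.3333, 0.9107]]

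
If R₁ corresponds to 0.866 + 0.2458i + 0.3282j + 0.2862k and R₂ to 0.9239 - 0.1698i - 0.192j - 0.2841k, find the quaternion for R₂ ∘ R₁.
0.9862 + 0.1183i + 0.1157j + 0.0099k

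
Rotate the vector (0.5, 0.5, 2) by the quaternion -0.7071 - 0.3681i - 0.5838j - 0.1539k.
(2.119, -0.017, 0.089)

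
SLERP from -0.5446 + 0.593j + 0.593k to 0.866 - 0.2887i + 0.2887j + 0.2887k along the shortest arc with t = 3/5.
-0.9639 + 0.2215i + 0.1044j + 0.1044k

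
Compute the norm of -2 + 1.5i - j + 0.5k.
2.739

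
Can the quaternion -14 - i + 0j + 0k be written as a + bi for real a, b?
Yes. The quaternion -14 - i has j- and k-coefficients y = z = 0, so it lies in the complex subalgebra spanned by 1 and i.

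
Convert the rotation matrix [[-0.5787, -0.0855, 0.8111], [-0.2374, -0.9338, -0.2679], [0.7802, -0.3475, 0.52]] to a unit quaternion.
-0.0436 + 0.4569i - 0.1767j + 0.8707k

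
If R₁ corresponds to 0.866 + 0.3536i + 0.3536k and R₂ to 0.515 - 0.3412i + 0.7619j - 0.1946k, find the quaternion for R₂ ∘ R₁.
0.6354 + 0.156i + 0.7116j - 0.2558k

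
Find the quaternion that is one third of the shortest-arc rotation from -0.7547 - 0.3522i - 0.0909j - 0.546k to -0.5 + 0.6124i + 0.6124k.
-0.3869 - 0.5662i - 0.0741j - 0.7241k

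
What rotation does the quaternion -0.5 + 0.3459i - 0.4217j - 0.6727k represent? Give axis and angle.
axis = (0.3994, -0.4869, -0.7768), θ = 4π/3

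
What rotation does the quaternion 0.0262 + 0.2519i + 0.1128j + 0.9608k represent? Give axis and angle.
axis = (0.252, 0.1128, 0.9611), θ = 177°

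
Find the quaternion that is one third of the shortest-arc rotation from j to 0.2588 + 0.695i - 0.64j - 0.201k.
-0.097 - 0.2605i + 0.9576j + 0.0753k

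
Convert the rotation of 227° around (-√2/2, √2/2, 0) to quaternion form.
-0.3987 - 0.6485i + 0.6485j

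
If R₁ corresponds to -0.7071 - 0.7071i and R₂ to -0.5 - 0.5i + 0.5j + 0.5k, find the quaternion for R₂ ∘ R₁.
0.7071i - 0.7071j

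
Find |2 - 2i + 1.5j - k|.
3.354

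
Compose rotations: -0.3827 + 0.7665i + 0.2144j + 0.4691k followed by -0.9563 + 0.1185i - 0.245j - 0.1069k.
0.3778 - 0.8704i - 0.2488j - 0.1945k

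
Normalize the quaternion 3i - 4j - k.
0.5883i - 0.7845j - 0.1961k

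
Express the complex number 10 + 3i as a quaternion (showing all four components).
10 + 3i + 0j + 0k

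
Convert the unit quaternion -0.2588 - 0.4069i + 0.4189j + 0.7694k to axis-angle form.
axis = (-0.4213, 0.4337, 0.7965), θ = 7π/6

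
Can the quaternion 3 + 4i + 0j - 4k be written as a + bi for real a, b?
No. The quaternion 3 + 4i - 4k has j-coefficient y = 0 and k-coefficient z = -4, not both zero, so it does not lie in the complex subalgebra spanned by 1 and i.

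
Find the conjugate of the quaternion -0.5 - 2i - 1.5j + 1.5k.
-0.5 + 2i + 1.5j - 1.5k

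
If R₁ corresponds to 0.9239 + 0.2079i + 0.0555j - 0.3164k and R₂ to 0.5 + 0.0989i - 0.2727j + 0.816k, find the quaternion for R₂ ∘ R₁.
0.7147 + 0.2363i - 0.0233j + 0.6579k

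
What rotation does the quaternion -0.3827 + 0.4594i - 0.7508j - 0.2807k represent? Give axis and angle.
axis = (0.4973, -0.8127, -0.3038), θ = 5π/4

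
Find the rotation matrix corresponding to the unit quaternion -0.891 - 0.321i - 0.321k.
[[0.7939, -0.572, 0.2061], [0.572, 0.5878, -0.572], [0.2061, 0.572, 0.7939]]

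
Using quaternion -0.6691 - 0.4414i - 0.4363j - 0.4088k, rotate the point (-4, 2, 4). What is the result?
(2.315, -4.113, 3.705)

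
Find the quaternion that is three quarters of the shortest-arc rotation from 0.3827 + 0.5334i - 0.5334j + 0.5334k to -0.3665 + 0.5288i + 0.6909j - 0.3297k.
0.4245 - 0.2744i - 0.7417j + 0.4408k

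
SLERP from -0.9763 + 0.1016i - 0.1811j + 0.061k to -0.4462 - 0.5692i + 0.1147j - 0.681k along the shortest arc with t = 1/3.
-0.9517 - 0.1635i - 0.0923j - 0.2428k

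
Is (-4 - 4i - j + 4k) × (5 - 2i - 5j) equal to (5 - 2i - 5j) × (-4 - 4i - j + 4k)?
No: pq = -33 + 8i + 7j + 38k ≠ -33 - 32i + 23j + 2k = qp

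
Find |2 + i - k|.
√6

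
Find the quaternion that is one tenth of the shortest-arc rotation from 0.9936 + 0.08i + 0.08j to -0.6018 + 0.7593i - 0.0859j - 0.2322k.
0.9959 - 0.0155i + 0.0846j + 0.0275k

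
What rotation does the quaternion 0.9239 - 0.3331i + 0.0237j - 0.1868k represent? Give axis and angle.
axis = (-0.8705, 0.0619, -0.4882), θ = π/4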